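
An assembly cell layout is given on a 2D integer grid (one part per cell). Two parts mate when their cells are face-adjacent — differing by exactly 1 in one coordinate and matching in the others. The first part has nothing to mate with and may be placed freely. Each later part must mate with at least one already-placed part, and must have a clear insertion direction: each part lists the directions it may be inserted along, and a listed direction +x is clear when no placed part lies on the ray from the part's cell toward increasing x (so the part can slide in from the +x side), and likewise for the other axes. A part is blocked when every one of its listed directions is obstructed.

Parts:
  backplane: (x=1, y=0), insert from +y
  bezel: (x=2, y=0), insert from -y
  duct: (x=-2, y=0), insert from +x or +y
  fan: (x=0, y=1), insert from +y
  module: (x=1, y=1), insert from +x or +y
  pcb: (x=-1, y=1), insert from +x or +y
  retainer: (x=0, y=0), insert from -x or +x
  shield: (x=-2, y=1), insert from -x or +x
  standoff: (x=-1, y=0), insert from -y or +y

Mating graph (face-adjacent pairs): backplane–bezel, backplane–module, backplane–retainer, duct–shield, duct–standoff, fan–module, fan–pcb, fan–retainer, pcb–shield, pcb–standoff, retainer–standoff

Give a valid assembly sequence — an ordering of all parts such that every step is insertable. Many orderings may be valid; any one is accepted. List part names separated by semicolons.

backplane; retainer; fan; pcb; bezel; module; standoff; duct; shield

1. backplane@(1, 0) [+y clear] — {backplane}
2. retainer@(0, 0) [-x clear] — {backplane, retainer}
3. fan@(0, 1) [+y clear] — {backplane, fan, retainer}
4. pcb@(-1, 1) [+y clear] — {backplane, fan, pcb, retainer}
5. bezel@(2, 0) [-y clear] — {backplane, bezel, fan, pcb, retainer}
6. module@(1, 1) [+x clear] — {backplane, bezel, fan, module, pcb, retainer}
7. standoff@(-1, 0) [-y clear] — {backplane, bezel, fan, module, pcb, retainer, standoff}
8. duct@(-2, 0) [+y clear] — {backplane, bezel, duct, fan, module, pcb, retainer, standoff}
9. shield@(-2, 1) [-x clear] — {backplane, bezel, duct, fan, module, pcb, retainer, shield, standoff}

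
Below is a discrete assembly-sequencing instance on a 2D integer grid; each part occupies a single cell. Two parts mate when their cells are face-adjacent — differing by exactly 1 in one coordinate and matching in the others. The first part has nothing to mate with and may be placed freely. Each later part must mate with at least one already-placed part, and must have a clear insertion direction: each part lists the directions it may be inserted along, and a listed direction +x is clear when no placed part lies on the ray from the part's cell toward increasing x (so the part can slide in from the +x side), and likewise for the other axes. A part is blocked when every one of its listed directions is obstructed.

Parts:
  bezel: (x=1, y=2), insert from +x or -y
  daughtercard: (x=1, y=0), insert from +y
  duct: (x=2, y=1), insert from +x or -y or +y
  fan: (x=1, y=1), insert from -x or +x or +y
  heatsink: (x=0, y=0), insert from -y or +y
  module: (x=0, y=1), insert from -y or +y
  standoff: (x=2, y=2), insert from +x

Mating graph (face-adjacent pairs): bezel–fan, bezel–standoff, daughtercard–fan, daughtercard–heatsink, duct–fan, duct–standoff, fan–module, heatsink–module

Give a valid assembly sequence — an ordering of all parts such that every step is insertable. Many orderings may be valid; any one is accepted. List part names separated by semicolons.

1. daughtercard@(1, 0) [+y clear] — {daughtercard}
2. heatsink@(0, 0) [-y clear] — {daughtercard, heatsink}
3. module@(0, 1) [+y clear] — {daughtercard, heatsink, module}
4. fan@(1, 1) [+x clear] — {daughtercard, fan, heatsink, module}
5. bezel@(1, 2) [+x clear] — {bezel, daughtercard, fan, heatsink, module}
6. duct@(2, 1) [+x clear] — {bezel, daughtercard, duct, fan, heatsink, module}
7. standoff@(2, 2) [+x clear] — {bezel, daughtercard, duct, fan, heatsink, module, standoff}

daughtercard; heatsink; module; fan; bezel; duct; standoff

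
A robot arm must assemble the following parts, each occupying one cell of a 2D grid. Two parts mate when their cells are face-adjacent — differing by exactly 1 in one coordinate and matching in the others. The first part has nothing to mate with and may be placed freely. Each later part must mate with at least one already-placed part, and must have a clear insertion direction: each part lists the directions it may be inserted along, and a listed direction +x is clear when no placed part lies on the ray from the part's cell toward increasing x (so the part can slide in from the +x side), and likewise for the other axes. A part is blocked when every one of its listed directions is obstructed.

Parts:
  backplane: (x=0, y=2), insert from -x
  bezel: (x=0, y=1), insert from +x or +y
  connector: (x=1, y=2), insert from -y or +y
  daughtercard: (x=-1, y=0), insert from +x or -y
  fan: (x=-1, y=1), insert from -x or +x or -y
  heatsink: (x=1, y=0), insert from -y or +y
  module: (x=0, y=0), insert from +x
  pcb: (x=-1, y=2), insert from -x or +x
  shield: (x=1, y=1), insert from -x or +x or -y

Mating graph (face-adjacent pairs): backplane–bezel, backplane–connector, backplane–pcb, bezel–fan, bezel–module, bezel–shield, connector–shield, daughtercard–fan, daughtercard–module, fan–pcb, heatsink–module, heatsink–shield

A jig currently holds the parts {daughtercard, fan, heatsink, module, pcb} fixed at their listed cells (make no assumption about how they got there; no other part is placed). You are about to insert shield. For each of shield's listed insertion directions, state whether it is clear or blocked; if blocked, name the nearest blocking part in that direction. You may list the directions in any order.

-x: nearest on ray is fan@(-1, 1) ⇒ blocked
+x: ray from shield(1, 1) has no placed part ⇒ clear
-y: nearest on ray is heatsink@(1, 0) ⇒ blocked

+x: clear; -x: blocked by fan; -y: blocked by heatsink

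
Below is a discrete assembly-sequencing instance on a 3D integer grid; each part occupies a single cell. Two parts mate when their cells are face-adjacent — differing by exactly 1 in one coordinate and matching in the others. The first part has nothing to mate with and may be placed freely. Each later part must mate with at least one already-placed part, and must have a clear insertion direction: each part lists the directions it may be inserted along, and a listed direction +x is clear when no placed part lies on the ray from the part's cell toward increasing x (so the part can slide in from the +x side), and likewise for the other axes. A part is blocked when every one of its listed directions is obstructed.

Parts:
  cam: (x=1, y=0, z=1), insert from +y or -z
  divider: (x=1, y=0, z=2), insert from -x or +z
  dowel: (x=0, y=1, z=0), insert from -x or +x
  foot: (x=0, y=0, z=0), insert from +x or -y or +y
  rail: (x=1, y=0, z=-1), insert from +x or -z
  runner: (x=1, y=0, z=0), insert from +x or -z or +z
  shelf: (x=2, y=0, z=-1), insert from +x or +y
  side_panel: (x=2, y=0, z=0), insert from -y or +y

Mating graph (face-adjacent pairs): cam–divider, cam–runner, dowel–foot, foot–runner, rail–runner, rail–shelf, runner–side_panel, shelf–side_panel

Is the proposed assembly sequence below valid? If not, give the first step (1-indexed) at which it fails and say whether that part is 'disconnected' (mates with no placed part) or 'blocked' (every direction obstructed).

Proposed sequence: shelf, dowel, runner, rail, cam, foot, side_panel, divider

Invalid at step 2 (disconnected)

1. shelf@(2, 0, -1) [+x clear] — {shelf}
2. dowel@(0, 1, 0) — no placed neighbour ⇒ disconnected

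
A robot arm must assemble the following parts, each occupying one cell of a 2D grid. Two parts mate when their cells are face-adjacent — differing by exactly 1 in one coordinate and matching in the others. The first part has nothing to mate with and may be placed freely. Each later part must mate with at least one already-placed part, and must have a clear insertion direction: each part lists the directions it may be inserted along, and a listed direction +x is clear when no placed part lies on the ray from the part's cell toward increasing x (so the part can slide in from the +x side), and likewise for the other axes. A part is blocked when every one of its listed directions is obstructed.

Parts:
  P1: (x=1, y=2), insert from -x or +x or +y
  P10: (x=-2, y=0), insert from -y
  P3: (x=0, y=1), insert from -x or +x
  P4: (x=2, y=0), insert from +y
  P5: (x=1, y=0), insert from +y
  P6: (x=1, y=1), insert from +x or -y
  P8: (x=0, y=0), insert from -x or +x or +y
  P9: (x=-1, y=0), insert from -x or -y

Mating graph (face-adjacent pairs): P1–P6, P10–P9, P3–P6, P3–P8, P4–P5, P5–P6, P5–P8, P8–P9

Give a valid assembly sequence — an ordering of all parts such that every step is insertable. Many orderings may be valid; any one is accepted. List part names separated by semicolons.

P10; P9; P8; P5; P3; P4; P6; P1

1. P10@(-2, 0) [-y clear] — {P10}
2. P9@(-1, 0) [-y clear] — {P10, P9}
3. P8@(0, 0) [+x clear] — {P10, P8, P9}
4. P5@(1, 0) [+y clear] — {P10, P5, P8, P9}
5. P3@(0, 1) [-x clear] — {P10, P3, P5, P8, P9}
6. P4@(2, 0) [+y clear] — {P10, P3, P4, P5, P8, P9}
7. P6@(1, 1) [+x clear] — {P10, P3, P4, P5, P6, P8, P9}
8. P1@(1, 2) [-x clear] — {P1, P10, P3, P4, P5, P6, P8, P9}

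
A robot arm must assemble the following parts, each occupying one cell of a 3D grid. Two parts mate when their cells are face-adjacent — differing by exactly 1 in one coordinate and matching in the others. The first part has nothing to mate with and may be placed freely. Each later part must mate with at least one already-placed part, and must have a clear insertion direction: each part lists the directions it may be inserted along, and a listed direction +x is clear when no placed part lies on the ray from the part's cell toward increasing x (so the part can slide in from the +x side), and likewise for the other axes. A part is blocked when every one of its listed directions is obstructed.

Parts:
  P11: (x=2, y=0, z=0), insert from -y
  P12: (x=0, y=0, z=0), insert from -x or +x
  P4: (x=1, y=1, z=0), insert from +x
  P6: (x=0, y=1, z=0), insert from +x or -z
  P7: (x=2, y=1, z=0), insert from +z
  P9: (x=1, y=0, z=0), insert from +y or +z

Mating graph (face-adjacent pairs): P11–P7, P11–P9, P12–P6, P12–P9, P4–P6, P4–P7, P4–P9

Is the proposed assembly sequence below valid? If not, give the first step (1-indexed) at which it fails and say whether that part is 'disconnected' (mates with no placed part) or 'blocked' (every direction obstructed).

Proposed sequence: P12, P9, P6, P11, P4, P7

1. P12@(0, 0, 0) [-x clear] — {P12}
2. P9@(1, 0, 0) [+y clear] — {P12, P9}
3. P6@(0, 1, 0) [+x clear] — {P12, P6, P9}
4. P11@(2, 0, 0) [-y clear] — {P11, P12, P6, P9}
5. P4@(1, 1, 0) [+x clear] — {P11, P12, P4, P6, P9}
6. P7@(2, 1, 0) [+z clear] — {P11, P12, P4, P6, P7, P9}

Valid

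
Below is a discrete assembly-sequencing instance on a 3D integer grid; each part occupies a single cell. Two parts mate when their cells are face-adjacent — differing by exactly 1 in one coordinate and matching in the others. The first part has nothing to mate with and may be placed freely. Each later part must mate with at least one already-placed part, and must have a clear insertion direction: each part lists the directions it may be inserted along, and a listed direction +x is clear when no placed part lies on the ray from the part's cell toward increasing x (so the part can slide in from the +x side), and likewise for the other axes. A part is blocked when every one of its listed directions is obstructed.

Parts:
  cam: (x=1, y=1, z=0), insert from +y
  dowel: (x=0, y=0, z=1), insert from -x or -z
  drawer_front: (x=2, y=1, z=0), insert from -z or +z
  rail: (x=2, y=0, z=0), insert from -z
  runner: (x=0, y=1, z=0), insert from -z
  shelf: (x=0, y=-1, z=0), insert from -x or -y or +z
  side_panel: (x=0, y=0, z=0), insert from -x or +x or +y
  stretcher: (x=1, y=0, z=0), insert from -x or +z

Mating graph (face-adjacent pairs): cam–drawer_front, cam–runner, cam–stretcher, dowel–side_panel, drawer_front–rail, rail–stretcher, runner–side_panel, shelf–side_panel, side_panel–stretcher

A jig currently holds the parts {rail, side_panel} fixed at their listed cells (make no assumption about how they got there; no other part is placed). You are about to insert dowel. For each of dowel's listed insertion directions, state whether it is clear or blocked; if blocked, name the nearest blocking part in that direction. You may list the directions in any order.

-x: clear; -z: blocked by side_panel

-x: ray from dowel(0, 0, 1) has no placed part ⇒ clear
-z: nearest on ray is side_panel@(0, 0, 0) ⇒ blocked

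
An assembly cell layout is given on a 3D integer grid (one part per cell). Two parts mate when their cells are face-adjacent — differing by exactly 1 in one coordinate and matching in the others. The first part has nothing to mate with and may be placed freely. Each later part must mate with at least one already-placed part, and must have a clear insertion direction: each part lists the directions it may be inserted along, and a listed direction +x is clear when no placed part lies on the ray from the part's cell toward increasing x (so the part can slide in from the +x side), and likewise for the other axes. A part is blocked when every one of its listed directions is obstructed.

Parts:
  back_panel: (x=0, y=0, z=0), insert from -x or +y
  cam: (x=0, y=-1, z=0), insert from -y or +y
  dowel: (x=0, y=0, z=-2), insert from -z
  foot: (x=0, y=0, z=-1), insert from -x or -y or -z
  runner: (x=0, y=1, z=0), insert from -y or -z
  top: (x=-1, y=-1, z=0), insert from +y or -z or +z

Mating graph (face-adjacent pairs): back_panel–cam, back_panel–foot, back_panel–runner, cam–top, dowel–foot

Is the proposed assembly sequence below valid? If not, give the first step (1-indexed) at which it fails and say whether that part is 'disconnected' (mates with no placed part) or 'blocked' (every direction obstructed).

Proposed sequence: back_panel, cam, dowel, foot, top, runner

1. back_panel@(0, 0, 0) [-x clear] — {back_panel}
2. cam@(0, -1, 0) [-y clear] — {back_panel, cam}
3. dowel@(0, 0, -2) — no placed neighbour ⇒ disconnected

Invalid at step 3 (disconnected)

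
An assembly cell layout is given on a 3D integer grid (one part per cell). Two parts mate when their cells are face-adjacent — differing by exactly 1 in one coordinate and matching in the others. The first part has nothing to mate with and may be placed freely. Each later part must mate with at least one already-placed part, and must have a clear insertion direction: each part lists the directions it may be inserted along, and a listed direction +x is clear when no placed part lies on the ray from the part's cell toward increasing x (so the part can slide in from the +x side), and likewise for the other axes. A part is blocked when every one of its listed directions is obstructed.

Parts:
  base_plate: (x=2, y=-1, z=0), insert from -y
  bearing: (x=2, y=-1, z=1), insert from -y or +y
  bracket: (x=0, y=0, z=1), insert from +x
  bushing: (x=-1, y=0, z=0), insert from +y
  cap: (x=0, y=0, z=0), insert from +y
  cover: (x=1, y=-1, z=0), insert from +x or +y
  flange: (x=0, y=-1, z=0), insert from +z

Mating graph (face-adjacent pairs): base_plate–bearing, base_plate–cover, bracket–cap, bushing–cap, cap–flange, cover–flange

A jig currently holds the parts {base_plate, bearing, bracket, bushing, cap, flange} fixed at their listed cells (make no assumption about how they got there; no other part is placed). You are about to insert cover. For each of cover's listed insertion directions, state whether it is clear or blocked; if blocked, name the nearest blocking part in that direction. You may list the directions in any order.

+x: blocked by base_plate; +y: clear

+x: nearest on ray is base_plate@(2, -1, 0) ⇒ blocked
+y: ray from cover(1, -1, 0) has no placed part ⇒ clear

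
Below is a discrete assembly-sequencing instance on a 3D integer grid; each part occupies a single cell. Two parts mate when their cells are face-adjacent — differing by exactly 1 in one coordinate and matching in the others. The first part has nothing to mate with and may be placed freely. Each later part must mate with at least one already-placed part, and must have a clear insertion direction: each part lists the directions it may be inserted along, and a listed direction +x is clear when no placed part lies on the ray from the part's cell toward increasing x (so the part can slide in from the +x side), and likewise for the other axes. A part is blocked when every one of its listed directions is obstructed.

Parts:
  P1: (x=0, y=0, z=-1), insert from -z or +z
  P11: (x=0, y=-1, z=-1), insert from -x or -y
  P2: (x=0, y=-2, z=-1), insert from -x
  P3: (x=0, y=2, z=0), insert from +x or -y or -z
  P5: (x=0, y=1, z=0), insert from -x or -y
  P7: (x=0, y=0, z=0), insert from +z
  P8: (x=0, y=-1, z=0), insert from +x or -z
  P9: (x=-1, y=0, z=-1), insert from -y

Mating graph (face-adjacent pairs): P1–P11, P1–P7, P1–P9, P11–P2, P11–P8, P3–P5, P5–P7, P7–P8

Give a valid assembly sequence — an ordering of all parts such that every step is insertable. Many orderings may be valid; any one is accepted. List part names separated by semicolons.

P1; P9; P11; P8; P2; P7; P5; P3

1. P1@(0, 0, -1) [-z clear] — {P1}
2. P9@(-1, 0, -1) [-y clear] — {P1, P9}
3. P11@(0, -1, -1) [-x clear] — {P1, P11, P9}
4. P8@(0, -1, 0) [+x clear] — {P1, P11, P8, P9}
5. P2@(0, -2, -1) [-x clear] — {P1, P11, P2, P8, P9}
6. P7@(0, 0, 0) [+z clear] — {P1, P11, P2, P7, P8, P9}
7. P5@(0, 1, 0) [-x clear] — {P1, P11, P2, P5, P7, P8, P9}
8. P3@(0, 2, 0) [+x clear] — {P1, P11, P2, P3, P5, P7, P8, P9}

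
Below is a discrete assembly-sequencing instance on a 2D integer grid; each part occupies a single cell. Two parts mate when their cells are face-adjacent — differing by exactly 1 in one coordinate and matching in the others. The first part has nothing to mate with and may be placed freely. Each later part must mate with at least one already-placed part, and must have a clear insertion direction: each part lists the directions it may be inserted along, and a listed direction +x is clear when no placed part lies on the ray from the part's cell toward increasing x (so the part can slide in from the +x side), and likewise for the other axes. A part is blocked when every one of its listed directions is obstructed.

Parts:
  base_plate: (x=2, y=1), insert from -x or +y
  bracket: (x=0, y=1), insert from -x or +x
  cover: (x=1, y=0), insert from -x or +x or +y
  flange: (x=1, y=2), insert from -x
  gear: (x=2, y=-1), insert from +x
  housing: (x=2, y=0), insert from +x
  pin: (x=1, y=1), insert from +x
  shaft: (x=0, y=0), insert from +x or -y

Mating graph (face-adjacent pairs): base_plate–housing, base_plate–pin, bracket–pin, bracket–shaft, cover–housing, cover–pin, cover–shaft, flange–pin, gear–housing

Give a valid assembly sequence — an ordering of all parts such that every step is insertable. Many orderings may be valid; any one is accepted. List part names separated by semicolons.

1. housing@(2, 0) [+x clear] — {housing}
2. gear@(2, -1) [+x clear] — {gear, housing}
3. cover@(1, 0) [-x clear] — {cover, gear, housing}
4. pin@(1, 1) [+x clear] — {cover, gear, housing, pin}
5. bracket@(0, 1) [-x clear] — {bracket, cover, gear, housing, pin}
6. shaft@(0, 0) [-y clear] — {bracket, cover, gear, housing, pin, shaft}
7. flange@(1, 2) [-x clear] — {bracket, cover, flange, gear, housing, pin, shaft}
8. base_plate@(2, 1) [+y clear] — {base_plate, bracket, cover, flange, gear, housing, pin, shaft}

housing; gear; cover; pin; bracket; shaft; flange; base_plate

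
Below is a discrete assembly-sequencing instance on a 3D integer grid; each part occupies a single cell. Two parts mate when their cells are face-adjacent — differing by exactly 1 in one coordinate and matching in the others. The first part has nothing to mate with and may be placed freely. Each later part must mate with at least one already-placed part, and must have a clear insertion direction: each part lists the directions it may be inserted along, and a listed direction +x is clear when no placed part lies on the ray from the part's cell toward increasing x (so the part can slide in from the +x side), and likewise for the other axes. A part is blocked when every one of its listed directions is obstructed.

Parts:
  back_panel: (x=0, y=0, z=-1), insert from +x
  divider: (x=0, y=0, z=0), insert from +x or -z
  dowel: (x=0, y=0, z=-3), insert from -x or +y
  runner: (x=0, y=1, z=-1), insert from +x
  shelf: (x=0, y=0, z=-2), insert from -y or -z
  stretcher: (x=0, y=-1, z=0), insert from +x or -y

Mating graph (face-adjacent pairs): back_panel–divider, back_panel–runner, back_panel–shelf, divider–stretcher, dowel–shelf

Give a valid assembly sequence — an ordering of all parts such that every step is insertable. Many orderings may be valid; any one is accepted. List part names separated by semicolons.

divider; stretcher; back_panel; shelf; runner; dowel

1. divider@(0, 0, 0) [+x clear] — {divider}
2. stretcher@(0, -1, 0) [+x clear] — {divider, stretcher}
3. back_panel@(0, 0, -1) [+x clear] — {back_panel, divider, stretcher}
4. shelf@(0, 0, -2) [-y clear] — {back_panel, divider, shelf, stretcher}
5. runner@(0, 1, -1) [+x clear] — {back_panel, divider, runner, shelf, stretcher}
6. dowel@(0, 0, -3) [-x clear] — {back_panel, divider, dowel, runner, shelf, stretcher}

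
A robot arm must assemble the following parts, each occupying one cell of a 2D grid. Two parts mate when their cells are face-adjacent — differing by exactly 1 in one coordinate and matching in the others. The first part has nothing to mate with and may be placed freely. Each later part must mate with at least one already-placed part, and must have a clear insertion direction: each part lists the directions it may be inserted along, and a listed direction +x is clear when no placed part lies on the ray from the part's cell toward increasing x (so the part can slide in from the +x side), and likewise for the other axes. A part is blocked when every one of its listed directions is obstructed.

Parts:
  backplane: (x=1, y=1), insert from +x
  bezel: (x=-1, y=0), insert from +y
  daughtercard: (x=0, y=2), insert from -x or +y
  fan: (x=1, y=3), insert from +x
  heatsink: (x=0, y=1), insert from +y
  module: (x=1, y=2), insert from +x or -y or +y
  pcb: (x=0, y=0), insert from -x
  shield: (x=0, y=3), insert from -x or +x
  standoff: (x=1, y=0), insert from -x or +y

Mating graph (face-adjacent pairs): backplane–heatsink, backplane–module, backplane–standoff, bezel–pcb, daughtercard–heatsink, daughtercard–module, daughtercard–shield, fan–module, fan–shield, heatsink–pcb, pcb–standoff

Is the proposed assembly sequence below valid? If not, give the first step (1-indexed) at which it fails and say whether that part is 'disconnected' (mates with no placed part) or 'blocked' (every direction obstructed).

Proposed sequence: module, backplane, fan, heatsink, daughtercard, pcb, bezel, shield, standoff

1. module@(1, 2) [+x clear] — {module}
2. backplane@(1, 1) [+x clear] — {backplane, module}
3. fan@(1, 3) [+x clear] — {backplane, fan, module}
4. heatsink@(0, 1) [+y clear] — {backplane, fan, heatsink, module}
5. daughtercard@(0, 2) [-x clear] — {backplane, daughtercard, fan, heatsink, module}
6. pcb@(0, 0) [-x clear] — {backplane, daughtercard, fan, heatsink, module, pcb}
7. bezel@(-1, 0) [+y clear] — {backplane, bezel, daughtercard, fan, heatsink, module, pcb}
8. shield@(0, 3) [-x clear] — {backplane, bezel, daughtercard, fan, heatsink, module, pcb, shield}
9. standoff@(1, 0) — -x/+y all obstructed ⇒ blocked

Invalid at step 9 (blocked)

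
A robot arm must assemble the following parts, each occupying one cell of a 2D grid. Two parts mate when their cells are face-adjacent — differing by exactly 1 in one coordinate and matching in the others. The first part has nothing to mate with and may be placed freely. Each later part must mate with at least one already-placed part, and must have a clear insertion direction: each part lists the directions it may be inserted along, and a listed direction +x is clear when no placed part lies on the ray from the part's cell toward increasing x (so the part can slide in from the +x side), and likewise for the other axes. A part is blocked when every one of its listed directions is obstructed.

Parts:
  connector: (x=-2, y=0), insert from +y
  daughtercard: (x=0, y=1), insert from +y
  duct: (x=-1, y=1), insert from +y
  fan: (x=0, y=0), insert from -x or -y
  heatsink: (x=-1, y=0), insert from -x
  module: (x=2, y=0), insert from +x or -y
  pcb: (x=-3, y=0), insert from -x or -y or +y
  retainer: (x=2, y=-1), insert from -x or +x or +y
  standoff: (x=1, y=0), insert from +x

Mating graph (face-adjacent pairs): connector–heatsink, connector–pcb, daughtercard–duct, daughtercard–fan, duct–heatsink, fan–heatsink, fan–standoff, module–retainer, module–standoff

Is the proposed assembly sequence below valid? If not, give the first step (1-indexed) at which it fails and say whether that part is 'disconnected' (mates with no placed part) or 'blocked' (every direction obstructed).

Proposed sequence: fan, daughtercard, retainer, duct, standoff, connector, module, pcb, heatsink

Invalid at step 3 (disconnected)

1. fan@(0, 0) [-x clear] — {fan}
2. daughtercard@(0, 1) [+y clear] — {daughtercard, fan}
3. retainer@(2, -1) — no placed neighbour ⇒ disconnected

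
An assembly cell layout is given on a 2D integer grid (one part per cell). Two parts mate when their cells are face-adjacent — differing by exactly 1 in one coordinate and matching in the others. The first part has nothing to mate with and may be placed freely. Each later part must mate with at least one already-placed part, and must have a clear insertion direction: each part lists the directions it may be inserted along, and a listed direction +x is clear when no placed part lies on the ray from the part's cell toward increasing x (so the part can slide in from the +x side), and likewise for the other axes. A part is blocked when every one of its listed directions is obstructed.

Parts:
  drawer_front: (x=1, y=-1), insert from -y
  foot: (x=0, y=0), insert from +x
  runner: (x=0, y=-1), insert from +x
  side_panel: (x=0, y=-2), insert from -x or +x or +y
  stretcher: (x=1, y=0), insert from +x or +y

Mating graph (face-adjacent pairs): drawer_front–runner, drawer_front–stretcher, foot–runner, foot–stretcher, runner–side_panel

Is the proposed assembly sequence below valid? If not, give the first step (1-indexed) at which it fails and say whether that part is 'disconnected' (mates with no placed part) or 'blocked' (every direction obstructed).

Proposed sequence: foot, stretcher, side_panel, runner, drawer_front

Invalid at step 3 (disconnected)

1. foot@(0, 0) [+x clear] — {foot}
2. stretcher@(1, 0) [+x clear] — {foot, stretcher}
3. side_panel@(0, -2) — no placed neighbour ⇒ disconnected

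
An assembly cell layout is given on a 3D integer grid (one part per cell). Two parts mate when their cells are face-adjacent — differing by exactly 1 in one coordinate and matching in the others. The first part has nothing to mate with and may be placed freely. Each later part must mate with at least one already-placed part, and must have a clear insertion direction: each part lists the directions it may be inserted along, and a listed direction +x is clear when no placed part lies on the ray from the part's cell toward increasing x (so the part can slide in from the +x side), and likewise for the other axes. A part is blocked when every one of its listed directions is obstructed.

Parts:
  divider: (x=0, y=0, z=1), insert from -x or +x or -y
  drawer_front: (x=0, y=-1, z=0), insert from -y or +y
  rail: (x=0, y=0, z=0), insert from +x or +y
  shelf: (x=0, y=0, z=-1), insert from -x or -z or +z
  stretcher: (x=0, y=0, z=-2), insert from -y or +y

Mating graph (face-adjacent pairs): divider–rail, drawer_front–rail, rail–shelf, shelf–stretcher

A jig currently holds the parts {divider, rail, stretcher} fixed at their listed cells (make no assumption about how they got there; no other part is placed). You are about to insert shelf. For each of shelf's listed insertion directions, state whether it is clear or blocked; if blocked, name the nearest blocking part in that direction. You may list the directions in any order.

+z: blocked by rail; -x: clear; -z: blocked by stretcher

-x: ray from shelf(0, 0, -1) has no placed part ⇒ clear
-z: nearest on ray is stretcher@(0, 0, -2) ⇒ blocked
+z: nearest on ray is rail@(0, 0, 0) ⇒ blocked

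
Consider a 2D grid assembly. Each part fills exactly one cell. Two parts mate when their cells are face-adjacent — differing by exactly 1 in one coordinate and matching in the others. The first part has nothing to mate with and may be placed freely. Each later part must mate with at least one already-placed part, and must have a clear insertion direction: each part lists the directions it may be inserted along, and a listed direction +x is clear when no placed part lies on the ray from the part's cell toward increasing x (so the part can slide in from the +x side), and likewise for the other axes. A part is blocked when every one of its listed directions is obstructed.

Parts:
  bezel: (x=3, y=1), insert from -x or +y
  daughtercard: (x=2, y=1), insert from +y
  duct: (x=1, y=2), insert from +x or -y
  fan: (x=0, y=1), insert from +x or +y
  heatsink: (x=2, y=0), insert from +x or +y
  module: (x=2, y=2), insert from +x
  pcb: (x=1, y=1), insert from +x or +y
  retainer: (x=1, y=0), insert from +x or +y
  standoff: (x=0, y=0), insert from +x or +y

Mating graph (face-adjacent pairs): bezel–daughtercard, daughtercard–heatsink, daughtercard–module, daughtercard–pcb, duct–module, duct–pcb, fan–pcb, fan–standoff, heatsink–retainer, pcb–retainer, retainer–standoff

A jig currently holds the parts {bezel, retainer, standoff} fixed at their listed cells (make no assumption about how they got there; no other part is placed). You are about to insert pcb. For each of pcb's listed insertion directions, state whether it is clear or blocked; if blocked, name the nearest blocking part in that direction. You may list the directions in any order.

+x: blocked by bezel; +y: clear

+x: nearest on ray is bezel@(3, 1) ⇒ blocked
+y: ray from pcb(1, 1) has no placed part ⇒ clear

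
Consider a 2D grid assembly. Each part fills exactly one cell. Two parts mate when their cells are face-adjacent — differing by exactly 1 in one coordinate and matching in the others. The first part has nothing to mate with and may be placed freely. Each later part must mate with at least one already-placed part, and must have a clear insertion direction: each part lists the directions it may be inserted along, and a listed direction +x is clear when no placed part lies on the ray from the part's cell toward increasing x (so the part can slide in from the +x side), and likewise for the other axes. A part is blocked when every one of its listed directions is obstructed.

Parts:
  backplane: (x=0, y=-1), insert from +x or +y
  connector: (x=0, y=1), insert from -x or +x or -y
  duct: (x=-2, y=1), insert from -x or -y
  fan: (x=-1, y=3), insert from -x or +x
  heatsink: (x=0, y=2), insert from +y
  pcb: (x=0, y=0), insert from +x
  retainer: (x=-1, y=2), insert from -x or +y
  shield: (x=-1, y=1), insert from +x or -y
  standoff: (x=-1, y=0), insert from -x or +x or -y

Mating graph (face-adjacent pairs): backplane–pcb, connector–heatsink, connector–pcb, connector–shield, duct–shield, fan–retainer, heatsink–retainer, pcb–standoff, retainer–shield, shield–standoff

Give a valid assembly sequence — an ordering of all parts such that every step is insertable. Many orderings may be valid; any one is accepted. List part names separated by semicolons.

1. pcb@(0, 0) [+x clear] — {pcb}
2. backplane@(0, -1) [+x clear] — {backplane, pcb}
3. connector@(0, 1) [-x clear] — {backplane, connector, pcb}
4. shield@(-1, 1) [-y clear] — {backplane, connector, pcb, shield}
5. duct@(-2, 1) [-x clear] — {backplane, connector, duct, pcb, shield}
6. retainer@(-1, 2) [-x clear] — {backplane, connector, duct, pcb, retainer, shield}
7. fan@(-1, 3) [-x clear] — {backplane, connector, duct, fan, pcb, retainer, shield}
8. standoff@(-1, 0) [-x clear] — {backplane, connector, duct, fan, pcb, retainer, shield, standoff}
9. heatsink@(0, 2) [+y clear] — {backplane, connector, duct, fan, heatsink, pcb, retainer, shield, standoff}

pcb; backplane; connector; shield; duct; retainer; fan; standoff; heatsink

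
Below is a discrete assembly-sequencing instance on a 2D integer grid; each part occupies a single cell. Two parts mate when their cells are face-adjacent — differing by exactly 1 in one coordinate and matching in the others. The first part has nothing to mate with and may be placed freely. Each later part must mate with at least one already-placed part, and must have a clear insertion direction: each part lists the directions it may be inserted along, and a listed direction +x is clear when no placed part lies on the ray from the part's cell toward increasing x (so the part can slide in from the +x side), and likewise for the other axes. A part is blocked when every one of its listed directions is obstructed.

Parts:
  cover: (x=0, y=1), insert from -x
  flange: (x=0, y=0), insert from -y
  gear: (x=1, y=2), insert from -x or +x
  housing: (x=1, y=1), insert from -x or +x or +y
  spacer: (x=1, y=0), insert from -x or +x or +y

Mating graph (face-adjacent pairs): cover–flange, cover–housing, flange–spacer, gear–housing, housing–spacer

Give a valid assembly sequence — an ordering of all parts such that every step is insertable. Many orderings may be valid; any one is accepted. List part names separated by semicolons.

1. gear@(1, 2) [-x clear] — {gear}
2. housing@(1, 1) [-x clear] — {gear, housing}
3. cover@(0, 1) [-x clear] — {cover, gear, housing}
4. flange@(0, 0) [-y clear] — {cover, flange, gear, housing}
5. spacer@(1, 0) [+x clear] — {cover, flange, gear, housing, spacer}

gear; housing; cover; flange; spacer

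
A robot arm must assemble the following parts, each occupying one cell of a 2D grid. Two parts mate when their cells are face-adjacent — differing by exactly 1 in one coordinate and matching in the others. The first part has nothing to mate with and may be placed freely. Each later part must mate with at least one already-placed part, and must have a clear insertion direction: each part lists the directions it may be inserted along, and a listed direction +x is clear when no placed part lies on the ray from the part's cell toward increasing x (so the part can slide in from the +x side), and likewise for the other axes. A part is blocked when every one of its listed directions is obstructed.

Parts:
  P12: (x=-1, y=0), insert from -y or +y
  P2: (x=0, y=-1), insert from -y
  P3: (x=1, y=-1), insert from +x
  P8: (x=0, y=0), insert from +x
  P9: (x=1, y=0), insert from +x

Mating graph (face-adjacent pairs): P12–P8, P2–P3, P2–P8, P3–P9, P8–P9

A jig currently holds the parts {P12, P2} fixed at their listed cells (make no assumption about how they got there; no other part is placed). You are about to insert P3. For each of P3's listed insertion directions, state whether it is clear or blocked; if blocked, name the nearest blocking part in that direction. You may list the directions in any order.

+x: clear

+x: ray from P3(1, -1) has no placed part ⇒ clear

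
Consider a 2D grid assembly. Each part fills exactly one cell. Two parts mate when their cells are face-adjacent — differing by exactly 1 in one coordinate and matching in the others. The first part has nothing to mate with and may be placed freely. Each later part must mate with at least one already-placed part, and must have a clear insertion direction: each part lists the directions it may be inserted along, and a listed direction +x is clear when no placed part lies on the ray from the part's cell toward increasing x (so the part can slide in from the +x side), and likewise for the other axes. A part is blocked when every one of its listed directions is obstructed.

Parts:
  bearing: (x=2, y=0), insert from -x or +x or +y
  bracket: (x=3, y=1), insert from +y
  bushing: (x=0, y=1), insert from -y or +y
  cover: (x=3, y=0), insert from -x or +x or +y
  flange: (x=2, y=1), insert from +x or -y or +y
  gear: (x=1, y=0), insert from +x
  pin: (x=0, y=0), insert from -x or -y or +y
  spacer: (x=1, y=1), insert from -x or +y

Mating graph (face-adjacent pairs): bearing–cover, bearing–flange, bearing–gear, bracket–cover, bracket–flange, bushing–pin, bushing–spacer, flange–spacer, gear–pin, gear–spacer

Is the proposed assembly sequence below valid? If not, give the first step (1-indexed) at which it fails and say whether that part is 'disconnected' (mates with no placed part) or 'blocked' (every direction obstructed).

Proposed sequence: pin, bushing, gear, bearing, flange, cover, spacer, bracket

1. pin@(0, 0) [-x clear] — {pin}
2. bushing@(0, 1) [+y clear] — {bushing, pin}
3. gear@(1, 0) [+x clear] — {bushing, gear, pin}
4. bearing@(2, 0) [+x clear] — {bearing, bushing, gear, pin}
5. flange@(2, 1) [+x clear] — {bearing, bushing, flange, gear, pin}
6. cover@(3, 0) [+x clear] — {bearing, bushing, cover, flange, gear, pin}
7. spacer@(1, 1) [+y clear] — {bearing, bushing, cover, flange, gear, pin, spacer}
8. bracket@(3, 1) [+y clear] — {bearing, bracket, bushing, cover, flange, gear, pin, spacer}

Valid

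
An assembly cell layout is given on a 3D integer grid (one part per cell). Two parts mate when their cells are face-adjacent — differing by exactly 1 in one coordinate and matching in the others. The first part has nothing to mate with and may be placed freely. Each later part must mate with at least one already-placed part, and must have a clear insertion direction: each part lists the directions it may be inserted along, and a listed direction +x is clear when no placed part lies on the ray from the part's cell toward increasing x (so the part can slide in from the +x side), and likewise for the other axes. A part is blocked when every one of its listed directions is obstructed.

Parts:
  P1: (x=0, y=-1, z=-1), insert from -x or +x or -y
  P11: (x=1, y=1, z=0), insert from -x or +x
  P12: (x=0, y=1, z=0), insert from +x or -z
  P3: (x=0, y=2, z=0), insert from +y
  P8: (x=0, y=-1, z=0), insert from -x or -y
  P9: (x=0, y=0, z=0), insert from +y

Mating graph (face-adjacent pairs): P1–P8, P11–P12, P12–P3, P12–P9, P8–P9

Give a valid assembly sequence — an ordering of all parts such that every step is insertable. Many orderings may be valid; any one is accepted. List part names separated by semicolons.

1. P8@(0, -1, 0) [-x clear] — {P8}
2. P9@(0, 0, 0) [+y clear] — {P8, P9}
3. P12@(0, 1, 0) [+x clear] — {P12, P8, P9}
4. P11@(1, 1, 0) [+x clear] — {P11, P12, P8, P9}
5. P3@(0, 2, 0) [+y clear] — {P11, P12, P3, P8, P9}
6. P1@(0, -1, -1) [-x clear] — {P1, P11, P12, P3, P8, P9}

P8; P9; P12; P11; P3; P1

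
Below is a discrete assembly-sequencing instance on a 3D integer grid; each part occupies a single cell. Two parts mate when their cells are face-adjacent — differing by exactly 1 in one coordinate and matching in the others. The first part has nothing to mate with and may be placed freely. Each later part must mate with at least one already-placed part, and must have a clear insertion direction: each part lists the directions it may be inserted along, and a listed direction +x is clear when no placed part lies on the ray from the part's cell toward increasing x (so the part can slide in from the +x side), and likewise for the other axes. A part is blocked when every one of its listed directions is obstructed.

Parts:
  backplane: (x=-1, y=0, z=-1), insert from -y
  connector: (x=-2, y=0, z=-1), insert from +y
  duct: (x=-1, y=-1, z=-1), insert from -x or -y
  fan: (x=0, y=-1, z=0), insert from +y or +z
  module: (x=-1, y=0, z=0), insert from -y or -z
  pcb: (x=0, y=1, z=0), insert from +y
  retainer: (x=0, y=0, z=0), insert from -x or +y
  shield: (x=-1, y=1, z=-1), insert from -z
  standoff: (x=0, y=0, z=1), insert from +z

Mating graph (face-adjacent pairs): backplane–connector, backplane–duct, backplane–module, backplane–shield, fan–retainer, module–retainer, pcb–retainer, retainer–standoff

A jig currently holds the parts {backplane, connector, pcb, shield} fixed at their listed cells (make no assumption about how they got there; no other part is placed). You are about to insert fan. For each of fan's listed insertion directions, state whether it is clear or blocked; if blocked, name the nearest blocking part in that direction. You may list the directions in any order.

+y: nearest on ray is pcb@(0, 1, 0) ⇒ blocked
+z: ray from fan(0, -1, 0) has no placed part ⇒ clear

+y: blocked by pcb; +z: clear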